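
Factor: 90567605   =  5^1 * 18113521^1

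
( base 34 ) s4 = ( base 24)1FK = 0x3BC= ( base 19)2c6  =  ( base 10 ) 956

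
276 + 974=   1250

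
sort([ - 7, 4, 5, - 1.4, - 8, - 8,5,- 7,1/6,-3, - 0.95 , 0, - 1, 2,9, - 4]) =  [ - 8, - 8, - 7, -7, - 4, - 3,  -  1.4, - 1,  -  0.95, 0 , 1/6, 2,4  ,  5,5,9 ]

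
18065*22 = 397430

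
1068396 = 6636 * 161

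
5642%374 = 32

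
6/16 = 3/8 = 0.38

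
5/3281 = 5/3281 = 0.00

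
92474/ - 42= -2202 + 5/21 = - 2201.76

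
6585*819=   5393115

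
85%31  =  23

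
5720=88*65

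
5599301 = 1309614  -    -  4289687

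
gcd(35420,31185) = 385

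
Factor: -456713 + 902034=445321 = 445321^1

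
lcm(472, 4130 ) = 16520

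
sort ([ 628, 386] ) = [ 386,628] 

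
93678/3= 31226 = 31226.00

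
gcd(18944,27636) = 4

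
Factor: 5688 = 2^3 * 3^2 * 79^1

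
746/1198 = 373/599 = 0.62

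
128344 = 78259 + 50085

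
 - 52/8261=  - 1 + 8209/8261 = - 0.01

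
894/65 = 13 +49/65  =  13.75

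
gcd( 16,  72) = 8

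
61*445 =27145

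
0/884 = 0 = 0.00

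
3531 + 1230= 4761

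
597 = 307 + 290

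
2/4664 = 1/2332  =  0.00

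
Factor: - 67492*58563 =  - 3952533996 = - 2^2 * 3^5*47^1 *241^1 * 359^1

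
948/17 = 55 + 13/17 = 55.76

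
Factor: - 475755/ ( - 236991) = 805/401 = 5^1*7^1*23^1*401^( - 1 )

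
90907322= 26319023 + 64588299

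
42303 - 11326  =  30977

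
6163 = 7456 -1293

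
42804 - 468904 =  - 426100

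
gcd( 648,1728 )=216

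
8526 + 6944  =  15470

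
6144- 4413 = 1731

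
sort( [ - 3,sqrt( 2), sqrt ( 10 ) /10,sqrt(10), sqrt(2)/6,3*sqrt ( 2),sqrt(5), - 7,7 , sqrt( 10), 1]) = [ - 7, - 3,sqrt( 2)/6, sqrt(10)/10,1,sqrt( 2),sqrt( 5),sqrt( 10),sqrt( 10),3*sqrt ( 2 ), 7 ]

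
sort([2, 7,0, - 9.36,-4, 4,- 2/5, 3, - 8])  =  [  -  9.36, - 8, - 4,  -  2/5, 0, 2,3,4,  7 ] 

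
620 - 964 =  - 344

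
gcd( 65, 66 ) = 1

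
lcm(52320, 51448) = 3086880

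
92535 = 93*995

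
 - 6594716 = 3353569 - 9948285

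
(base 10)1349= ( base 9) 1758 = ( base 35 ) 13J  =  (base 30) 1et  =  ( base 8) 2505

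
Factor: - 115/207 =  - 3^(- 2)*5^1 = - 5/9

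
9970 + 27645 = 37615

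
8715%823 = 485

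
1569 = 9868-8299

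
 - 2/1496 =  - 1/748 = -  0.00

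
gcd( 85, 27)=1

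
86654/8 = 10831 + 3/4 =10831.75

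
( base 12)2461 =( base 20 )a55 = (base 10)4105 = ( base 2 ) 1000000001001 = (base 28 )56H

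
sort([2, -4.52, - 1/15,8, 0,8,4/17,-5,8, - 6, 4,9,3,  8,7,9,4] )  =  [ - 6, - 5, - 4.52, - 1/15,0,4/17, 2,3,4, 4,7,8,8,8,8,9, 9]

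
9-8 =1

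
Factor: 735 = 3^1*5^1*7^2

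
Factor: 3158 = 2^1*1579^1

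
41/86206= 41/86206 = 0.00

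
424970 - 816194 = - 391224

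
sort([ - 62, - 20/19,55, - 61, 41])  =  [ - 62, - 61, - 20/19  ,  41, 55] 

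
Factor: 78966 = 2^1*3^2*41^1*107^1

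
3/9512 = 3/9512 = 0.00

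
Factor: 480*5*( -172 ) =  -412800 =-2^7*3^1*5^2*43^1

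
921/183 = 5 + 2/61  =  5.03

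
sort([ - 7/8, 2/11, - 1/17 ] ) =[ - 7/8, - 1/17 , 2/11] 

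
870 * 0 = 0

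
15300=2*7650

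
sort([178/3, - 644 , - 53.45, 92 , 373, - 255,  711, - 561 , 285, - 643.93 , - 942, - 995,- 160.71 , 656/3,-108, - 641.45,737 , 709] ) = [ - 995, - 942,-644 ,  -  643.93, - 641.45 , - 561, - 255,-160.71,- 108,- 53.45, 178/3, 92, 656/3,  285, 373,709, 711 , 737]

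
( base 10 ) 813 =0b1100101101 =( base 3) 1010010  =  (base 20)20d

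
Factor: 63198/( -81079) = -2^1*3^2*89^( - 1 )*911^( - 1 )*3511^1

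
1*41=41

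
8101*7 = 56707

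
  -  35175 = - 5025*7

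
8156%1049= 813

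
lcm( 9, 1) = 9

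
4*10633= 42532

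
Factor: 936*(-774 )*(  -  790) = 2^5*3^4 * 5^1 * 13^1*43^1*79^1 = 572326560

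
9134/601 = 9134/601 = 15.20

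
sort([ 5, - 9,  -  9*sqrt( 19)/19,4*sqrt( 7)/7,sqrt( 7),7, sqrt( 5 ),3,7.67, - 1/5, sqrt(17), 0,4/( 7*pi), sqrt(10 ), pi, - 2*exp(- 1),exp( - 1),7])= [ - 9,-9*sqrt( 19) /19,-2*exp(-1), - 1/5,0,4/(7*pi),exp( - 1),4*sqrt( 7) /7,sqrt( 5),sqrt( 7 ),3, pi, sqrt( 10 ),sqrt(17) , 5,7, 7, 7.67]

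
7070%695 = 120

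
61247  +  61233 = 122480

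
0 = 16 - 16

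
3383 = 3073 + 310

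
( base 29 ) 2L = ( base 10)79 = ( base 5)304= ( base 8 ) 117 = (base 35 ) 29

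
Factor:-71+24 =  - 47^1 =-47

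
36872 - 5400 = 31472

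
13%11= 2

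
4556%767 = 721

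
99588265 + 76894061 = 176482326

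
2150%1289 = 861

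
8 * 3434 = 27472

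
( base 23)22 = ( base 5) 143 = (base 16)30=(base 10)48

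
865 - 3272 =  - 2407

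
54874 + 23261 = 78135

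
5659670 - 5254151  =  405519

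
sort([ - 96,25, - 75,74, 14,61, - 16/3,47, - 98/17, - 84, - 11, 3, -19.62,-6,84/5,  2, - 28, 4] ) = [ - 96, - 84, - 75, - 28, - 19.62, -11, - 6, - 98/17, - 16/3,2,3,4 , 14,84/5,25, 47, 61,  74]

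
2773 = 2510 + 263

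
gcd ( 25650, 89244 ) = 18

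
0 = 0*3581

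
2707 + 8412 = 11119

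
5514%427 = 390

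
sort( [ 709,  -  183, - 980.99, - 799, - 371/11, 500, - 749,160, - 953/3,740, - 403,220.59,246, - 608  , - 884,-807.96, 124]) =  [-980.99, - 884, - 807.96, - 799 , - 749, - 608, - 403,  -  953/3 , - 183,  -  371/11, 124,160,220.59,246,500 , 709, 740]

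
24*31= 744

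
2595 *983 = 2550885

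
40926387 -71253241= - 30326854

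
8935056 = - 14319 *( - 624)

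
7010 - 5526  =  1484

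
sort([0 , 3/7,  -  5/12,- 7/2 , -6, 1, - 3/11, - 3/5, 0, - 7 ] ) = [ - 7,  -  6, - 7/2, - 3/5, - 5/12  , - 3/11,0 , 0,3/7, 1] 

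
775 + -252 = 523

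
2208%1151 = 1057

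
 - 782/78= - 391/39 = - 10.03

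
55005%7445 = 2890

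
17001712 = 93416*182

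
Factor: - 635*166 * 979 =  - 2^1 * 5^1*11^1*83^1*89^1 * 127^1 = - 103196390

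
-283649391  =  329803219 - 613452610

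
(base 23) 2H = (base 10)63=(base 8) 77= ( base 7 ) 120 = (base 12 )53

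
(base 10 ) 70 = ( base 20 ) 3A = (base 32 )26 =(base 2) 1000110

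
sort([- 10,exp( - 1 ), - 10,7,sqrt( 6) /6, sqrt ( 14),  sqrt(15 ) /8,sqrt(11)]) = [-10, - 10,  exp ( - 1),sqrt(6 )/6,sqrt(15) /8,sqrt( 11 ),sqrt( 14 ),7]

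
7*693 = 4851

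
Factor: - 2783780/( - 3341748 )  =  695945/835437 = 3^( - 1)*5^1*181^1*769^1*278479^( - 1 ) 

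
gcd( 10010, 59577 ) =7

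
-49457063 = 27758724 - 77215787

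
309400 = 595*520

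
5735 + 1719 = 7454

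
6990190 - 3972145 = 3018045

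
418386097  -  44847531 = 373538566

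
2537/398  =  6 + 149/398 = 6.37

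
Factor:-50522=-2^1 * 25261^1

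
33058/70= 472 + 9/35 = 472.26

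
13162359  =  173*76083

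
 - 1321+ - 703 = -2024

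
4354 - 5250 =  - 896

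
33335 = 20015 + 13320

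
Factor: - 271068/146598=-2^1*7^2*53^(-1) = - 98/53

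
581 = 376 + 205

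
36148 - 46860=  - 10712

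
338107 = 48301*7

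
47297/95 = 497 + 82/95 = 497.86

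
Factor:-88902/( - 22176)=449/112=2^( - 4 ) * 7^ ( - 1)*449^1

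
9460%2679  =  1423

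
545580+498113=1043693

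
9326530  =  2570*3629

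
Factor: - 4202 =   -  2^1 * 11^1*191^1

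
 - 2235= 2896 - 5131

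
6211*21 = 130431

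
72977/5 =14595 + 2/5 = 14595.40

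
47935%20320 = 7295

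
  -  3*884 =  -  2652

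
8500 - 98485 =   -  89985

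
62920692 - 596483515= - 533562823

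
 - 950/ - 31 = 30 + 20/31 = 30.65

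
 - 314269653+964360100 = 650090447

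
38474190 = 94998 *405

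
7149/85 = 7149/85 = 84.11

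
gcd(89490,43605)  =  285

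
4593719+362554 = 4956273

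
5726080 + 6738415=12464495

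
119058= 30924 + 88134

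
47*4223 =198481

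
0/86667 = 0=0.00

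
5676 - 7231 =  - 1555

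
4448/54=2224/27= 82.37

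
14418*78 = 1124604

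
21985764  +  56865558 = 78851322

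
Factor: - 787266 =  - 2^1*3^3*61^1 * 239^1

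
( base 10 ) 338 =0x152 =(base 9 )415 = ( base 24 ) E2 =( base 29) BJ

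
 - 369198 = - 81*4558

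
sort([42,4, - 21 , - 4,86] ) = [ - 21, - 4,4,42 , 86]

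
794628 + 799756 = 1594384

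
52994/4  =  26497/2= 13248.50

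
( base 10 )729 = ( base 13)441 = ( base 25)144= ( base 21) 1DF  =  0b1011011001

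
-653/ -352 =653/352  =  1.86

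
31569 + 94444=126013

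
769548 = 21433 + 748115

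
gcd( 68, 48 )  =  4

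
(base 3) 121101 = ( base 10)442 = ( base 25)hh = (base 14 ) 238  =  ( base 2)110111010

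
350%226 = 124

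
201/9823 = 201/9823 = 0.02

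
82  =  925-843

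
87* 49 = 4263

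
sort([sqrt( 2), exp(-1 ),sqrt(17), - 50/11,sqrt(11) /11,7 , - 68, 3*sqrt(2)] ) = [ - 68, - 50/11, sqrt( 11 ) /11, exp( - 1 ), sqrt(2),sqrt(17),  3 * sqrt ( 2 ),  7] 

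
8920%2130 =400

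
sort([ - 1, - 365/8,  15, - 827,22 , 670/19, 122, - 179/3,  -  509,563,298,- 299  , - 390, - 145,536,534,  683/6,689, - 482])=[ - 827, - 509, - 482, - 390, - 299, - 145, - 179/3, - 365/8, - 1,15, 22,670/19, 683/6 , 122, 298,534,536,  563, 689]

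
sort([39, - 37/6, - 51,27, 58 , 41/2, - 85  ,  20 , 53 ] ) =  [ - 85,  -  51, - 37/6, 20,  41/2 , 27,39,53,58] 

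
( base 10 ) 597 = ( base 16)255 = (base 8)1125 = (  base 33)i3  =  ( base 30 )jr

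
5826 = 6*971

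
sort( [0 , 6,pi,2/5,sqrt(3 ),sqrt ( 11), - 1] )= [ - 1,0,2/5,sqrt(  3 ),pi,sqrt( 11),6] 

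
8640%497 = 191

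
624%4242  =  624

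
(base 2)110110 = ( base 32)1M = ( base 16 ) 36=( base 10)54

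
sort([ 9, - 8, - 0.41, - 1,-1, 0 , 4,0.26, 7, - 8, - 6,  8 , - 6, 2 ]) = [  -  8, - 8 , - 6, - 6,-1, - 1, - 0.41, 0, 0.26, 2, 4, 7, 8,9]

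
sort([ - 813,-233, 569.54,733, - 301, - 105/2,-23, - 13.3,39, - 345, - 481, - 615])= [-813, - 615, - 481, - 345, - 301, - 233, - 105/2 , - 23,  -  13.3 , 39, 569.54,733]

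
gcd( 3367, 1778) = 7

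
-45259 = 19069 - 64328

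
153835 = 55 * 2797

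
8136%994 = 184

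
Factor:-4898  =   -2^1*31^1*79^1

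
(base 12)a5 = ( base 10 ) 125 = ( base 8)175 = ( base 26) 4l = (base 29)49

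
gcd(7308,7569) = 261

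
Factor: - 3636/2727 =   -  2^2*3^( - 1) = - 4/3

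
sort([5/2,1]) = [1, 5/2] 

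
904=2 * 452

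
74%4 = 2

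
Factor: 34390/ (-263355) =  -2^1*3^( - 1 )*19^1*97^( - 1) = -38/291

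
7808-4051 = 3757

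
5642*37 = 208754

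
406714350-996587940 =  - 589873590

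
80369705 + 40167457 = 120537162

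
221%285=221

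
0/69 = 0 =0.00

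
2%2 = 0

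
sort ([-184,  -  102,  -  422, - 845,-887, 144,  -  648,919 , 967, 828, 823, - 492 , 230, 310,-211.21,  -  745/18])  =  [-887,-845, - 648 ,-492, - 422,-211.21, - 184, - 102,-745/18, 144,230, 310, 823, 828,  919, 967 ] 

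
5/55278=5/55278 = 0.00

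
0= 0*51312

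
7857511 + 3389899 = 11247410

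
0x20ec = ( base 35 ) 6us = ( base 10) 8428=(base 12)4a64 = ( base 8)20354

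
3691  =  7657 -3966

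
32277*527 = 17009979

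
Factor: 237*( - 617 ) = -146229 = - 3^1* 79^1*617^1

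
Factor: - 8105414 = -2^1*43^1 * 307^2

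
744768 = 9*82752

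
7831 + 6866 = 14697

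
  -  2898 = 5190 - 8088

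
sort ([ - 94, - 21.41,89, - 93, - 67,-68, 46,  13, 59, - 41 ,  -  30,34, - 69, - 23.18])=[-94, - 93,-69, - 68,-67, - 41, - 30, -23.18 , - 21.41,13 , 34, 46  ,  59,89]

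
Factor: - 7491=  - 3^1 * 11^1  *  227^1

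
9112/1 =9112= 9112.00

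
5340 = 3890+1450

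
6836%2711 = 1414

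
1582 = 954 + 628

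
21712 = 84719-63007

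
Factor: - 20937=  - 3^1*7^1*997^1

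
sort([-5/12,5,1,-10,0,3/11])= [-10, - 5/12, 0,3/11,1,5]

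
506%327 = 179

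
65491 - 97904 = -32413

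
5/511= 5/511 = 0.01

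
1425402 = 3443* 414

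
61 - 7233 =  - 7172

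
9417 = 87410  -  77993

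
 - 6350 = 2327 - 8677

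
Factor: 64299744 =2^5 * 3^5*8269^1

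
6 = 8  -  2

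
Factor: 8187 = 3^1 * 2729^1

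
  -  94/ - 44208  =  47/22104= 0.00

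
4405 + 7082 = 11487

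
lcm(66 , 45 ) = 990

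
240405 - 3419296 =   -  3178891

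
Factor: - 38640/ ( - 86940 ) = 4/9=2^2 * 3^( - 2)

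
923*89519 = 82626037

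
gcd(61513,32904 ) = 1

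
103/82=1 + 21/82 = 1.26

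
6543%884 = 355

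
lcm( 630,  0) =0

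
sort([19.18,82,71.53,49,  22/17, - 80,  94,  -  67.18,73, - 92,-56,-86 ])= [-92 , - 86, - 80, - 67.18,-56, 22/17,19.18,49 , 71.53, 73, 82,94 ] 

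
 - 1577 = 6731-8308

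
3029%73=36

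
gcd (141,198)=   3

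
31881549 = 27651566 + 4229983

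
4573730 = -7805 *( - 586)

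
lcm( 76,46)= 1748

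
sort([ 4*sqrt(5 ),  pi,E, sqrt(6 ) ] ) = [sqrt(6 ), E,pi,  4*  sqrt( 5) ] 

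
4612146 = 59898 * 77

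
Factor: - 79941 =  - 3^1 * 26647^1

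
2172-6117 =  - 3945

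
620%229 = 162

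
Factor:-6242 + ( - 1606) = -2^3*3^2*109^1 = -7848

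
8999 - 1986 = 7013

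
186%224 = 186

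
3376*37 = 124912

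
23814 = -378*( - 63 ) 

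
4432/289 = 15 + 97/289 = 15.34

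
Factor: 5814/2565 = 2^1*3^( - 1 )*5^(  -  1)*17^1 = 34/15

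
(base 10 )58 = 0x3a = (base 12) 4A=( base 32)1q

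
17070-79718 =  - 62648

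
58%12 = 10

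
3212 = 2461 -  - 751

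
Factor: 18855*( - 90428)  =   - 2^2*3^2*5^1*13^1*37^1*47^1*419^1 = - 1705019940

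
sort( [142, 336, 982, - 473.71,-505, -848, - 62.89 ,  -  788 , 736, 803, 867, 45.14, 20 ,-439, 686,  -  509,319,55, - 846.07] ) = [ - 848, - 846.07, - 788,  -  509 , - 505,- 473.71, - 439,-62.89,20, 45.14, 55, 142, 319,336, 686, 736, 803,867,982]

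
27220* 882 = 24008040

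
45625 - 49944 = -4319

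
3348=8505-5157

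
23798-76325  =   - 52527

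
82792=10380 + 72412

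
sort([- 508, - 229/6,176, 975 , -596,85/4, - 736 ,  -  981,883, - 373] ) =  [ - 981,-736 ,-596, - 508, - 373 ,  -  229/6, 85/4,176 , 883,  975]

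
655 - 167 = 488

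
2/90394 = 1/45197 =0.00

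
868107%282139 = 21690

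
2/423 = 2/423 = 0.00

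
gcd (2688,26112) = 384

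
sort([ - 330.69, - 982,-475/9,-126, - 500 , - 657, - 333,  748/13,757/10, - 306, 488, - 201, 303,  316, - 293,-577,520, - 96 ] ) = [ - 982, - 657, - 577, - 500, - 333,-330.69, - 306, - 293, - 201 ,  -  126,-96, - 475/9, 748/13,  757/10, 303 , 316, 488,520]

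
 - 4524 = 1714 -6238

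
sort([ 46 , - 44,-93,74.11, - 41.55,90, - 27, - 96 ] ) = [ - 96,-93, - 44 , - 41.55, - 27,46,74.11,90]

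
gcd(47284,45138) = 2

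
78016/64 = 1219 = 1219.00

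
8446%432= 238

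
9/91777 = 9/91777  =  0.00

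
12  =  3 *4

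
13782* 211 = 2908002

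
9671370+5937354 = 15608724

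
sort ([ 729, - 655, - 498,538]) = [ - 655, - 498, 538, 729 ]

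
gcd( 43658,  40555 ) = 1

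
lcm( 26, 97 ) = 2522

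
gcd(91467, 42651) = 9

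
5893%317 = 187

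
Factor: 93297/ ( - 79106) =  - 2^( - 1 )* 3^1*37^( - 1)*137^1*227^1*1069^( - 1 )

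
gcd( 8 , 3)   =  1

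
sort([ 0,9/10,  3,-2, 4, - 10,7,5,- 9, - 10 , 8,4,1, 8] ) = [ - 10,  -  10,-9, - 2,0, 9/10,1,3,4,4, 5,7,8 , 8]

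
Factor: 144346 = 2^1*72173^1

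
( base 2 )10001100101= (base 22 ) 273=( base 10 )1125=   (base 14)5A5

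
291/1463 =291/1463 = 0.20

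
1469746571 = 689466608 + 780279963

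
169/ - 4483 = - 1+4314/4483  =  -0.04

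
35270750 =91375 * 386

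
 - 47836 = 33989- 81825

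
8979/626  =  8979/626 = 14.34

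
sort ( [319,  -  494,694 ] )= [  -  494, 319,694 ]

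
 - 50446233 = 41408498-91854731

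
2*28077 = 56154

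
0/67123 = 0 = 0.00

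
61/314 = 61/314 = 0.19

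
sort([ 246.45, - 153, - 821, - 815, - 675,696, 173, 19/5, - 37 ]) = [ - 821, - 815, - 675, - 153 , - 37, 19/5, 173,246.45, 696] 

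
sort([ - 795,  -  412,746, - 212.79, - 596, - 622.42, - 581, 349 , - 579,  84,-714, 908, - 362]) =[ - 795, - 714, - 622.42 , - 596, - 581,- 579, - 412,- 362, -212.79, 84, 349,746, 908]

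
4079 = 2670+1409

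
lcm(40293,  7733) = 765567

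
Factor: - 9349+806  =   - 8543 = - 8543^1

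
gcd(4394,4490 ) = 2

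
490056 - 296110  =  193946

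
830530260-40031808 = 790498452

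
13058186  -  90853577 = -77795391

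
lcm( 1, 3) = 3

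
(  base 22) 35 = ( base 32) 27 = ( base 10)71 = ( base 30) 2b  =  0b1000111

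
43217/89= 43217/89 = 485.58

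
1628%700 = 228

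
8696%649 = 259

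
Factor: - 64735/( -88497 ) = 3^ ( - 2 )*5^1*11^2*107^1 * 9833^ (-1 ) 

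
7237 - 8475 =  - 1238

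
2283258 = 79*28902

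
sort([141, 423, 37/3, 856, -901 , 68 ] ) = [-901,37/3, 68,  141, 423, 856 ] 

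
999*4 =3996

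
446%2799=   446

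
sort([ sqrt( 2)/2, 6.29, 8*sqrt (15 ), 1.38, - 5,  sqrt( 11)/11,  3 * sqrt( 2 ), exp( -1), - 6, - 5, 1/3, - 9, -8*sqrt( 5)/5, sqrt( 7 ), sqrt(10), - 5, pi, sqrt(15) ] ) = [ -9,-6, - 5, - 5 , - 5, - 8 * sqrt( 5 ) /5 , sqrt(11 ) /11,1/3, exp( - 1), sqrt(2)/2, 1.38, sqrt( 7), pi,  sqrt( 10), sqrt( 15 ),3*sqrt( 2),6.29,8*sqrt( 15) ] 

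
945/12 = 315/4 = 78.75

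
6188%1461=344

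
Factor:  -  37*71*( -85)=5^1*17^1*37^1*71^1 = 223295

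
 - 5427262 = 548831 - 5976093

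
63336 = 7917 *8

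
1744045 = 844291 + 899754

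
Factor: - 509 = -509^1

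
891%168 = 51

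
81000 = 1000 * 81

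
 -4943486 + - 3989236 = -8932722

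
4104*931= 3820824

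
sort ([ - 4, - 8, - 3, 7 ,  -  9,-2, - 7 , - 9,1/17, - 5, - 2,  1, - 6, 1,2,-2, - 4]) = [ - 9, - 9, - 8, - 7, - 6, - 5, - 4, - 4,-3, - 2,-2 ,-2 , 1/17,1,1,2 , 7] 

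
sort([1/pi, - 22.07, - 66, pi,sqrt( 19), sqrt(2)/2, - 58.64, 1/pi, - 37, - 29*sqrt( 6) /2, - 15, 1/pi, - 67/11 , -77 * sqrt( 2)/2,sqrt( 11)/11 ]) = [ -66, - 58.64,  -  77*sqrt( 2 ) /2 , - 37,  -  29* sqrt(6 )/2,-22.07, - 15,-67/11,sqrt( 11 ) /11, 1/pi,1/pi, 1/pi, sqrt( 2) /2,pi,sqrt( 19 )]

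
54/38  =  1 + 8/19 = 1.42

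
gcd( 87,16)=1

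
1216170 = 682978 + 533192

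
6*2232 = 13392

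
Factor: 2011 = 2011^1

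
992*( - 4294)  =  -4259648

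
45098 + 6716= 51814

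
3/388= 3/388  =  0.01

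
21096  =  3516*6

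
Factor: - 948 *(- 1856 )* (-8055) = - 14172675840= -2^8*3^3*5^1*29^1*79^1 * 179^1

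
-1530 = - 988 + -542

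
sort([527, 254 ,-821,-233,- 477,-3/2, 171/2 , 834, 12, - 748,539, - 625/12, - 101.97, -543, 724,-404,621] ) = [- 821,- 748,-543, - 477, - 404, - 233,  -  101.97, - 625/12, - 3/2, 12,  171/2,254,527,539,621, 724,834] 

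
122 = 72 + 50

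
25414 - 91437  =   - 66023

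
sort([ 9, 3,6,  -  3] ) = [ - 3,3, 6,9 ]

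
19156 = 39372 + -20216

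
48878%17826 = 13226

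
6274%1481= 350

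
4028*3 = 12084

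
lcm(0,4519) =0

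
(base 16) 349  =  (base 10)841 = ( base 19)265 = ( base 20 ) 221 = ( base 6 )3521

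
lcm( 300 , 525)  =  2100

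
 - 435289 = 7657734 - 8093023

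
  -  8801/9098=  - 8801/9098 = -0.97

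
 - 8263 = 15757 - 24020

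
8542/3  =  2847 + 1/3 =2847.33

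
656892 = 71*9252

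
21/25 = 21/25 = 0.84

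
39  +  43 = 82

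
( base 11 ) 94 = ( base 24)47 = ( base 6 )251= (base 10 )103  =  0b1100111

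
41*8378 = 343498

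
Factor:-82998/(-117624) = 477/676 = 2^(- 2 )*3^2*13^( - 2 )*53^1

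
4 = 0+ 4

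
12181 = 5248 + 6933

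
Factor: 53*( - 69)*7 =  - 25599 = - 3^1 * 7^1*23^1*53^1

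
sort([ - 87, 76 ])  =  [ - 87,  76 ] 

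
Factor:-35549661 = -3^1*7^1*421^1*4021^1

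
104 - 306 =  - 202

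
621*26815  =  16652115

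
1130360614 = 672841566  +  457519048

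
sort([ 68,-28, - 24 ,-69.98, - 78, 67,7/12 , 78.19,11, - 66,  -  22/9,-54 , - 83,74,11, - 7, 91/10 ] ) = [ -83 ,-78, - 69.98, - 66, - 54, - 28, - 24, - 7, - 22/9, 7/12,91/10,11, 11,67,68,74, 78.19 ]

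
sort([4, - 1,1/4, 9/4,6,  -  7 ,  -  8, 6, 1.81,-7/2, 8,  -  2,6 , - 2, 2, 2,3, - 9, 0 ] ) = [-9, - 8,-7, - 7/2, - 2,-2,-1, 0,1/4, 1.81, 2,2, 9/4 , 3,  4, 6, 6,6, 8]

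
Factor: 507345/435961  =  3^1*5^1*149^1 * 197^(  -  1)*227^1*2213^( - 1)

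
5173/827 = 5173/827 = 6.26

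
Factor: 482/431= 2^1*241^1*431^( -1 )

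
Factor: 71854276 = 2^2*13^1*19^1*72727^1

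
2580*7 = 18060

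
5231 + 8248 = 13479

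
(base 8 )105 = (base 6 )153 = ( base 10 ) 69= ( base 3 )2120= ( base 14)4D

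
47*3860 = 181420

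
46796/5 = 9359+1/5 = 9359.20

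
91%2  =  1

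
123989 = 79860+44129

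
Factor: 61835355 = 3^2*5^1*557^1 * 2467^1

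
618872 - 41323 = 577549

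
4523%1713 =1097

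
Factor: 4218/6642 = 703/1107   =  3^( - 3 )*19^1*37^1*41^( - 1)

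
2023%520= 463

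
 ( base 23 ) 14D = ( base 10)634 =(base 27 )nd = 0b1001111010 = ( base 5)10014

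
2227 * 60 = 133620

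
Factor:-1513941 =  - 3^1*11^1*13^1 * 3529^1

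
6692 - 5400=1292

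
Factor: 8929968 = 2^4*3^1*186041^1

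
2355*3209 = 7557195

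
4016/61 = 65+51/61 = 65.84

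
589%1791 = 589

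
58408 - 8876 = 49532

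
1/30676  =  1/30676 = 0.00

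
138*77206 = 10654428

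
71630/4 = 17907 + 1/2 = 17907.50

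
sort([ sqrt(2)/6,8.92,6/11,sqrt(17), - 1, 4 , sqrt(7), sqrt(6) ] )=[ -1, sqrt(2)/6,  6/11, sqrt( 6),sqrt(7),4,sqrt( 17 ),8.92] 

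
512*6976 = 3571712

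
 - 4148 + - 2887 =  - 7035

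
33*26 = 858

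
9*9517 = 85653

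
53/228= 53/228 = 0.23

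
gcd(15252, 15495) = 3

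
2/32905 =2/32905 =0.00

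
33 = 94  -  61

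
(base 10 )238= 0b11101110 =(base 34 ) 70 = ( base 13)154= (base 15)10D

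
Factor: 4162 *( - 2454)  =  -2^2*3^1*409^1* 2081^1 = - 10213548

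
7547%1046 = 225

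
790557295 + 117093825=907651120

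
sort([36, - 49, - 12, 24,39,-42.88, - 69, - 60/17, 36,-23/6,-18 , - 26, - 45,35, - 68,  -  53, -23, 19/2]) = [ - 69, - 68,  -  53, - 49, - 45, - 42.88, - 26,  -  23, - 18 , - 12, - 23/6, -60/17,19/2,24,35,36,36  ,  39]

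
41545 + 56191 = 97736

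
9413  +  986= 10399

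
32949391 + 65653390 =98602781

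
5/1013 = 5/1013 = 0.00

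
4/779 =4/779 = 0.01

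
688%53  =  52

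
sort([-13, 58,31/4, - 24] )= [ - 24,-13, 31/4,58] 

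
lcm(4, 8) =8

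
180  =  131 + 49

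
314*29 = 9106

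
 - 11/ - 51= 11/51 = 0.22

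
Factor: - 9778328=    - 2^3 * 7^1*174613^1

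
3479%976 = 551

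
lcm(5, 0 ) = 0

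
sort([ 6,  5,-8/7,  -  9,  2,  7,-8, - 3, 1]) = [ - 9, - 8, - 3, - 8/7,1,  2 , 5 , 6,7 ]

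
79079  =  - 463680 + 542759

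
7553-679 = 6874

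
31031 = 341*91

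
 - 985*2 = - 1970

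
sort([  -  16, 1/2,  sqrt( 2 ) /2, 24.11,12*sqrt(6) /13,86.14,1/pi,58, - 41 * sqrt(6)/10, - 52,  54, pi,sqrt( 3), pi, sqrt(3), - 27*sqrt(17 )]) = [-27*sqrt (17 ), - 52, - 16 , - 41*sqrt(6)/10, 1/pi,1/2 , sqrt(2 )/2,sqrt( 3 ),sqrt( 3 ),12*sqrt(6) /13,  pi , pi, 24.11, 54 , 58,86.14 ]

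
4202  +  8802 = 13004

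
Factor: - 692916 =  - 2^2*3^1*7^1*73^1*113^1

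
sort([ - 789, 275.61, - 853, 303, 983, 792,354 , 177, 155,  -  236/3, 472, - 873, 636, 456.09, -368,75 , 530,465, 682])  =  [ - 873, - 853, - 789 , - 368, - 236/3 , 75, 155, 177,275.61, 303, 354,456.09,465, 472,530, 636,682, 792, 983 ] 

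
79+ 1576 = 1655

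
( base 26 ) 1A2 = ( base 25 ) 1cd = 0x3aa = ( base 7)2510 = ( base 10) 938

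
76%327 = 76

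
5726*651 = 3727626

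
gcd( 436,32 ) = 4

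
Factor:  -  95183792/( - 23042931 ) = 2^4*3^(- 1 ) * 11^1 * 433^1 * 599^(- 1 ) * 1249^1*12823^( - 1 ) 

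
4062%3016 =1046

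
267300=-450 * ( - 594 ) 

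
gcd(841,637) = 1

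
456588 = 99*4612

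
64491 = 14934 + 49557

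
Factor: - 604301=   -  103^1*5867^1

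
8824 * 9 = 79416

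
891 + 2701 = 3592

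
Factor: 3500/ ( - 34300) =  -5^1*  7^( - 2) =- 5/49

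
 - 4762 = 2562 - 7324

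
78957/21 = 3759 + 6/7=3759.86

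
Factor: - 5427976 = - 2^3*31^1*43^1 * 509^1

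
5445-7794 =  - 2349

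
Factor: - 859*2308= - 1982572 =- 2^2 *577^1*859^1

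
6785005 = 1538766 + 5246239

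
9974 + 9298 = 19272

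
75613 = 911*83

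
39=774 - 735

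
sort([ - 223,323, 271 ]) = [  -  223 , 271,323] 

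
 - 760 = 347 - 1107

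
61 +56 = 117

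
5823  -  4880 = 943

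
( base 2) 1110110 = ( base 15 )7D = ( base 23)53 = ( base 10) 118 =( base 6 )314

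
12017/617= 12017/617 = 19.48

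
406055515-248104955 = 157950560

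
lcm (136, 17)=136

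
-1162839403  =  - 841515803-321323600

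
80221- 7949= 72272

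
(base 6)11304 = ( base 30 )1O4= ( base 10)1624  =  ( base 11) 1247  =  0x658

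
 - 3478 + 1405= -2073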